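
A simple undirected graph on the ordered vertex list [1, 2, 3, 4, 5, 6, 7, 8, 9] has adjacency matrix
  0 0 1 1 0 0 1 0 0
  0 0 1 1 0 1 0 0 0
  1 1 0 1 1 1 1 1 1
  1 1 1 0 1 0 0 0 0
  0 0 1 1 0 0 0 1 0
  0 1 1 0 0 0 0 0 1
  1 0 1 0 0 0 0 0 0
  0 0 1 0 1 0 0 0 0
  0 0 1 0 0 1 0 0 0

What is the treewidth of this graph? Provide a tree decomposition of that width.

Every bag has size at most 3, so the width is 3 − 1 = 2 and tw(G) ≤ 2. On the other hand G contains the 3-clique {1, 3, 4}. A clique must lie in a single bag of any decomposition, so no decomposition can have width below 2. The upper and lower bounds meet at 2, so that is the treewidth.

Treewidth 2.
One optimal decomposition is:
Bags: B1 = {3, 4, 5}  B2 = {1, 3, 4}  B3 = {2, 3, 4}  B4 = {2, 3, 6}  B5 = {3, 5, 8}  B6 = {3, 6, 9}  B7 = {1, 3, 7}
Tree: B1–B2, B1–B3, B3–B4, B1–B5, B4–B6, B2–B7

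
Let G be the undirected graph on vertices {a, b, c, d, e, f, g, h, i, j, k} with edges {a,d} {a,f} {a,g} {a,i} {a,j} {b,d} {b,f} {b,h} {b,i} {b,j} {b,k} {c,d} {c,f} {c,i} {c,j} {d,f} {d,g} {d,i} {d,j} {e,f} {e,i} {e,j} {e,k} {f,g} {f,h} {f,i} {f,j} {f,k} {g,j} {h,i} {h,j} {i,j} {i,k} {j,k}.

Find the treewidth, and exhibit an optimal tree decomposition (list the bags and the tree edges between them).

The largest bag has 5 vertices, giving width 4; this decomposition certifies tw(G) ≤ 4. For the lower bound, the 5 vertices {a, d, f, g, j} are pairwise adjacent, and any tree decomposition puts a clique entirely inside one bag — forcing width ≥ 4. Combining the bounds, tw(G) = 4.

Treewidth 4.
One such decomposition:
Bags: B1 = {a, d, f, i, j}  B2 = {b, d, f, i, j}  B3 = {a, d, f, g, j}  B4 = {b, f, i, j, k}  B5 = {e, f, i, j, k}  B6 = {b, f, h, i, j}  B7 = {c, d, f, i, j}
Tree: B1–B2, B1–B3, B2–B4, B4–B5, B4–B6, B1–B7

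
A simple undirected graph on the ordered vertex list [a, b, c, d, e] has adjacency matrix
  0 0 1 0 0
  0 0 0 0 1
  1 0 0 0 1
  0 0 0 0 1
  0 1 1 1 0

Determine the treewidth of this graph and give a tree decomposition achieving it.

Every bag has size at most 2, so the width is 2 − 1 = 1 and tw(G) ≤ 1. Since G has at least one edge (e.g. c–a), it is not an edgeless graph, so tw(G) ≥ 1. Therefore the treewidth is 1.

Treewidth 1.
One such decomposition:
Bags: B1 = {a, c}  B2 = {c, e}  B3 = {d, e}  B4 = {b, e}
Tree: B1–B2, B2–B3, B3–B4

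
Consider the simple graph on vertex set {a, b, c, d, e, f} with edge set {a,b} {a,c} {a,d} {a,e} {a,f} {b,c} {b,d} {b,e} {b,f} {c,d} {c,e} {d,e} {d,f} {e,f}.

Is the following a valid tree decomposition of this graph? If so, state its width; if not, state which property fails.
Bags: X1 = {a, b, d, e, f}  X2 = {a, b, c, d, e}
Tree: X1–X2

Every vertex of G appears in some bag (union = {a, b, c, d, e, f}); every edge is covered by a bag; and for each vertex v the set of bags containing v is connected in the bag tree. The decomposition is therefore valid. The largest bag has 5 vertices, so the width is 4.

Yes; width 4.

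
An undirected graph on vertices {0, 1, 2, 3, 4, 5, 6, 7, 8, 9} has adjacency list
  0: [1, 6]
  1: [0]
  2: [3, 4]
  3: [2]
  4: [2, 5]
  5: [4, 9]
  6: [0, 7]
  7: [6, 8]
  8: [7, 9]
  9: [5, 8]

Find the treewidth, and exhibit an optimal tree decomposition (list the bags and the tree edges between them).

Treewidth 1.
One optimal decomposition is:
Bags: B1 = {2, 3}  B2 = {2, 4}  B3 = {4, 5}  B4 = {5, 9}  B5 = {8, 9}  B6 = {7, 8}  B7 = {6, 7}  B8 = {0, 6}  B9 = {0, 1}
Tree: B1–B2, B2–B3, B3–B4, B4–B5, B5–B6, B6–B7, B7–B8, B8–B9

Each bag holds 2 vertices, so the decomposition has width 1, which upper-bounds the treewidth. G has an edge, so its treewidth is at least 1. Therefore the treewidth is 1.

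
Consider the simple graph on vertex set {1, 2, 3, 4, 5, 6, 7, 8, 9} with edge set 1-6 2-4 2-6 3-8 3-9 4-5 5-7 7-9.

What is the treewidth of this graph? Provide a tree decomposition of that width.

Each bag holds 2 vertices, so the decomposition has width 1, which upper-bounds the treewidth. Any graph with an edge has treewidth ≥ 1, and G has the edge 1–6. Hence tw(G) = 1 exactly.

Treewidth 1.
Bags: B1 = {1, 6}  B2 = {2, 6}  B3 = {2, 4}  B4 = {4, 5}  B5 = {5, 7}  B6 = {7, 9}  B7 = {3, 9}  B8 = {3, 8}
Tree: B1–B2, B2–B3, B3–B4, B4–B5, B5–B6, B6–B7, B7–B8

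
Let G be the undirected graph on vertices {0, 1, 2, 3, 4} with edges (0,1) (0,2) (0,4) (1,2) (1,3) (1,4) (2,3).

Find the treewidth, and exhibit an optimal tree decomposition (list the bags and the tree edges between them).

Every bag has size at most 3, so the width is 3 − 1 = 2 and tw(G) ≤ 2. Conversely, {0, 1, 2} is a clique of size 3, and the vertices of any clique must share a bag in every tree decomposition; so some bag has ≥ 3 vertices and tw(G) ≥ 2. The upper and lower bounds meet at 2, so that is the treewidth.

Treewidth 2.
One such decomposition:
Bags: B1 = {0, 1, 2}  B2 = {1, 2, 3}  B3 = {0, 1, 4}
Tree: B1–B2, B1–B3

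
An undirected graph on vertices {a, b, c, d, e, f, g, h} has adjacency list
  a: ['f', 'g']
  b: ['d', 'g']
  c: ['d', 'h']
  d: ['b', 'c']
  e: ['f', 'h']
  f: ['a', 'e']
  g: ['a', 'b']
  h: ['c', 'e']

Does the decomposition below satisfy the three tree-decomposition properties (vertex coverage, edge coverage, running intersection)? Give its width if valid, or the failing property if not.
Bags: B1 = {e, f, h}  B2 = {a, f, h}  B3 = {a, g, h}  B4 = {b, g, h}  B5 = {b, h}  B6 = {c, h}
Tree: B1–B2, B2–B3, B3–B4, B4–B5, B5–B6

No — vertex d appears in no bag.

A tree decomposition must satisfy three properties: every vertex lies in some bag; for every edge, both endpoints lie together in some bag; and for every vertex, the bags containing it form a connected subtree. Here vertex d appears in no bag, so the decomposition is invalid.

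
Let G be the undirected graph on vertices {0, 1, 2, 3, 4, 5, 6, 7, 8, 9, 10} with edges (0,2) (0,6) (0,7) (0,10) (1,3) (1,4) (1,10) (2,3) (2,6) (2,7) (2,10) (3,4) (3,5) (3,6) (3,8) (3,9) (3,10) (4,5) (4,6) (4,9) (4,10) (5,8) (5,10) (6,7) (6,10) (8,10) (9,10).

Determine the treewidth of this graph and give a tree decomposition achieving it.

Treewidth 3.
Bags: B1 = {3, 4, 5, 10}  B2 = {3, 4, 9, 10}  B3 = {1, 3, 4, 10}  B4 = {3, 5, 8, 10}  B5 = {3, 4, 6, 10}  B6 = {2, 3, 6, 10}  B7 = {0, 2, 6, 10}  B8 = {0, 2, 6, 7}
Tree: B1–B2, B1–B3, B1–B4, B2–B5, B5–B6, B6–B7, B7–B8

The largest bag has 4 vertices, giving width 3; this decomposition certifies tw(G) ≤ 3. Conversely, {0, 2, 6, 10} is a clique of size 4, and the vertices of any clique must share a bag in every tree decomposition; so some bag has ≥ 4 vertices and tw(G) ≥ 3. Therefore the treewidth is 3.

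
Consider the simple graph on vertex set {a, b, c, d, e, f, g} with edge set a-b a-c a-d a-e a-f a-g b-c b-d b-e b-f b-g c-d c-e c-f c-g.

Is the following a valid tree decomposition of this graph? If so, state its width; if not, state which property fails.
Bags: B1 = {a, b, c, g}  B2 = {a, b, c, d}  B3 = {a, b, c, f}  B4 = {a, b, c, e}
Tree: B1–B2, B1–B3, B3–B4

Every vertex of G appears in some bag (union = {a, b, c, d, e, f, g}); every edge is covered by a bag; and for each vertex v the set of bags containing v is connected in the bag tree. The decomposition is therefore valid. The largest bag has 4 vertices, so the width is 3.

Yes; width 3.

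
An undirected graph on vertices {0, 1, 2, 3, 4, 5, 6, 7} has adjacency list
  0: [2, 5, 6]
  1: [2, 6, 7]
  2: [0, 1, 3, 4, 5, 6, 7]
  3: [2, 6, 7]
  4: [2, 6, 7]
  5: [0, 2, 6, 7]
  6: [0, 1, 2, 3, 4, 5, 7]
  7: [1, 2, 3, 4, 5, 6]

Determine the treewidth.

A width-3 tree decomposition is:
Bags: B1 = {2, 5, 6, 7}  B2 = {0, 2, 5, 6}  B3 = {2, 3, 6, 7}  B4 = {1, 2, 6, 7}  B5 = {2, 4, 6, 7}
Tree: B1–B2, B1–B3, B1–B4, B1–B5
Each bag holds 4 vertices, so the decomposition has width 3, which upper-bounds the treewidth. For the lower bound, the 4 vertices {0, 2, 5, 6} are pairwise adjacent, and any tree decomposition puts a clique entirely inside one bag — forcing width ≥ 3. Hence tw(G) = 3 exactly.

3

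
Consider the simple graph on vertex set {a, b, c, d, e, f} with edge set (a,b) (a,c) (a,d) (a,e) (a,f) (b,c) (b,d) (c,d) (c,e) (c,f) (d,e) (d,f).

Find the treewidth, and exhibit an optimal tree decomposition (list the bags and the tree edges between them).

Treewidth 3.
One optimal decomposition is:
Bags: B1 = {a, b, c, d}  B2 = {a, c, d, f}  B3 = {a, c, d, e}
Tree: B1–B2, B1–B3

Each bag holds 4 vertices, so the decomposition has width 3, which upper-bounds the treewidth. Conversely, {a, c, d, e} is a clique of size 4, and the vertices of any clique must share a bag in every tree decomposition; so some bag has ≥ 4 vertices and tw(G) ≥ 3. Hence tw(G) = 3 exactly.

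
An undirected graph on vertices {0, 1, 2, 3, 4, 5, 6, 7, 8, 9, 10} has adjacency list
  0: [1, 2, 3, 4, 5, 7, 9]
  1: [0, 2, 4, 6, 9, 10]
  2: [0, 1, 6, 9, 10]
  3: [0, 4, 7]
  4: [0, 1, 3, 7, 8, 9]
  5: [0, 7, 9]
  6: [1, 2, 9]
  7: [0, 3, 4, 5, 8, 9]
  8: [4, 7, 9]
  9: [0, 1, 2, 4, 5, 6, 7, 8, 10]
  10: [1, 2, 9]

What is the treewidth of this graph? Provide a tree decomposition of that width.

Each bag holds 4 vertices, so the decomposition has width 3, which upper-bounds the treewidth. For the lower bound, the 4 vertices {0, 1, 2, 9} are pairwise adjacent, and any tree decomposition puts a clique entirely inside one bag — forcing width ≥ 3. Combining the bounds, tw(G) = 3.

Treewidth 3.
One optimal decomposition is:
Bags: B1 = {0, 1, 4, 9}  B2 = {0, 4, 7, 9}  B3 = {0, 1, 2, 9}  B4 = {1, 2, 9, 10}  B5 = {1, 2, 6, 9}  B6 = {0, 3, 4, 7}  B7 = {0, 5, 7, 9}  B8 = {4, 7, 8, 9}
Tree: B1–B2, B1–B3, B3–B4, B4–B5, B2–B6, B2–B7, B2–B8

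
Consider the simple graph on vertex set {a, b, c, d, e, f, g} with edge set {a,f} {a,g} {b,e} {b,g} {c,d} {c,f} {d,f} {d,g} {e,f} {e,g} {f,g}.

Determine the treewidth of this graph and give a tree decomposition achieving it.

The largest bag has 3 vertices, giving width 2; this decomposition certifies tw(G) ≤ 2. Conversely, {d, f, g} is a clique of size 3, and the vertices of any clique must share a bag in every tree decomposition; so some bag has ≥ 3 vertices and tw(G) ≥ 2. Hence tw(G) = 2 exactly.

Treewidth 2.
One optimal decomposition is:
Bags: B1 = {a, f, g}  B2 = {d, f, g}  B3 = {c, d, f}  B4 = {e, f, g}  B5 = {b, e, g}
Tree: B1–B2, B2–B3, B1–B4, B4–B5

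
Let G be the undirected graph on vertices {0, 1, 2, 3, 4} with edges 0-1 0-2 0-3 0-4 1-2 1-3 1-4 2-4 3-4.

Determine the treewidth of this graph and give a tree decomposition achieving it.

Treewidth 3.
One such decomposition:
Bags: B1 = {0, 1, 3, 4}  B2 = {0, 1, 2, 4}
Tree: B1–B2

Each bag holds 4 vertices, so the decomposition has width 3, which upper-bounds the treewidth. Conversely, {0, 1, 2, 4} is a clique of size 4, and the vertices of any clique must share a bag in every tree decomposition; so some bag has ≥ 4 vertices and tw(G) ≥ 3. Therefore the treewidth is 3.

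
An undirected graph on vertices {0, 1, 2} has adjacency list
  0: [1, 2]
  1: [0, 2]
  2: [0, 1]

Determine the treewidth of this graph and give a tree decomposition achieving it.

Treewidth 2.
One such decomposition:
Bags: B1 = {0, 1, 2}
Tree: (single bag)

With just one bag of size 3, the width is 3 − 1 = 2, so tw(G) ≤ 2. On the other hand G contains the 3-clique {0, 1, 2}. A clique must lie in a single bag of any decomposition, so no decomposition can have width below 2. Therefore the treewidth is 2.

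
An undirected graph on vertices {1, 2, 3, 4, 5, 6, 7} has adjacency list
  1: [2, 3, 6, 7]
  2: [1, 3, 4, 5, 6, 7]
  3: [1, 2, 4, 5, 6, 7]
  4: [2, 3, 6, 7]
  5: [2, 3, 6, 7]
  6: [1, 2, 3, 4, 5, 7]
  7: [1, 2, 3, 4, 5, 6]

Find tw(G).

4

A width-4 tree decomposition is:
Bags: B1 = {2, 3, 5, 6, 7}  B2 = {2, 3, 4, 6, 7}  B3 = {1, 2, 3, 6, 7}
Tree: B1–B2, B2–B3
Every bag has size at most 5, so the width is 5 − 1 = 4 and tw(G) ≤ 4. For the lower bound, the 5 vertices {1, 2, 3, 6, 7} are pairwise adjacent, and any tree decomposition puts a clique entirely inside one bag — forcing width ≥ 4. Hence tw(G) = 4 exactly.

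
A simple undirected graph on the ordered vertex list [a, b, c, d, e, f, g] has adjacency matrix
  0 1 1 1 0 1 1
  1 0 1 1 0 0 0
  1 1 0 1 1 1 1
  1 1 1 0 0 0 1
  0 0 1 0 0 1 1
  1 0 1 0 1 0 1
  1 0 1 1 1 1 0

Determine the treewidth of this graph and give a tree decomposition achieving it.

Treewidth 3.
Bags: B1 = {a, c, d, g}  B2 = {a, c, f, g}  B3 = {c, e, f, g}  B4 = {a, b, c, d}
Tree: B1–B2, B2–B3, B1–B4

Each bag holds 4 vertices, so the decomposition has width 3, which upper-bounds the treewidth. On the other hand G contains the 4-clique {a, c, d, g}. A clique must lie in a single bag of any decomposition, so no decomposition can have width below 3. Hence tw(G) = 3 exactly.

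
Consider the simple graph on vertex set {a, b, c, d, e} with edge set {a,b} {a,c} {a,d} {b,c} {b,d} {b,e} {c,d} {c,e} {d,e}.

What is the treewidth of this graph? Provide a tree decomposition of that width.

Treewidth 3.
One optimal decomposition is:
Bags: B1 = {b, c, d, e}  B2 = {a, b, c, d}
Tree: B1–B2

Each bag holds 4 vertices, so the decomposition has width 3, which upper-bounds the treewidth. Conversely, {b, c, d, e} is a clique of size 4, and the vertices of any clique must share a bag in every tree decomposition; so some bag has ≥ 4 vertices and tw(G) ≥ 3. The upper and lower bounds meet at 3, so that is the treewidth.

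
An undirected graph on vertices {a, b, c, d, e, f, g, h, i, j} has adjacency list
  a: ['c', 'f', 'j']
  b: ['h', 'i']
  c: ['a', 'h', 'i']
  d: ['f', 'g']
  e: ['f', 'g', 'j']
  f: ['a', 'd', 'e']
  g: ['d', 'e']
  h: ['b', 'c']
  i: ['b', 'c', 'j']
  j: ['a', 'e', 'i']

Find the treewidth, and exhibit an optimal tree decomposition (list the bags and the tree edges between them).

Every bag has size at most 3, so the width is 3 − 1 = 2 and tw(G) ≤ 2. The edges b–h–c–i–b form a cycle, so G is not a tree and its treewidth is at least 2. Hence tw(G) = 2 exactly.

Treewidth 2.
Bags: B1 = {b, h, i}  B2 = {c, h, i}  B3 = {c, i, j}  B4 = {a, c, j}  B5 = {a, e, j}  B6 = {a, e, f}  B7 = {e, f, g}  B8 = {d, f, g}
Tree: B1–B2, B2–B3, B3–B4, B4–B5, B5–B6, B6–B7, B7–B8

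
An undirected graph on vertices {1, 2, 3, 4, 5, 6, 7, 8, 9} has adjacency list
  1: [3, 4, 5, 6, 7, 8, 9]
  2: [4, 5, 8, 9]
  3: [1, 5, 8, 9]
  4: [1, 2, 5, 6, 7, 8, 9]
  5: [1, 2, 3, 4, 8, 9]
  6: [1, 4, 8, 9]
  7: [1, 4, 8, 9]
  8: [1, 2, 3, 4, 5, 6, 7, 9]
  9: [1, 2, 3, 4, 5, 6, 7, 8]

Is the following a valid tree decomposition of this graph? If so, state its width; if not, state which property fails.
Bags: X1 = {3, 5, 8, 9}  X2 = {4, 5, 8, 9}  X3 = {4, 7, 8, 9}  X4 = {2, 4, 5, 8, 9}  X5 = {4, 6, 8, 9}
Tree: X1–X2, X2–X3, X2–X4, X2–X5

A tree decomposition must satisfy three properties: every vertex lies in some bag; for every edge, both endpoints lie together in some bag; and for every vertex, the bags containing it form a connected subtree. Here vertex 1 appears in no bag, so the decomposition is invalid.

No — vertex 1 appears in no bag.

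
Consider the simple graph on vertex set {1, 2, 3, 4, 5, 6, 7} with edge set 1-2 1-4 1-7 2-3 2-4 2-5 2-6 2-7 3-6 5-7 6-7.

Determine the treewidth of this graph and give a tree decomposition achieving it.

Every bag has size at most 3, so the width is 3 − 1 = 2 and tw(G) ≤ 2. Conversely, {2, 3, 6} is a clique of size 3, and the vertices of any clique must share a bag in every tree decomposition; so some bag has ≥ 3 vertices and tw(G) ≥ 2. Combining the bounds, tw(G) = 2.

Treewidth 2.
Bags: B1 = {1, 2, 7}  B2 = {2, 6, 7}  B3 = {1, 2, 4}  B4 = {2, 3, 6}  B5 = {2, 5, 7}
Tree: B1–B2, B1–B3, B2–B4, B2–B5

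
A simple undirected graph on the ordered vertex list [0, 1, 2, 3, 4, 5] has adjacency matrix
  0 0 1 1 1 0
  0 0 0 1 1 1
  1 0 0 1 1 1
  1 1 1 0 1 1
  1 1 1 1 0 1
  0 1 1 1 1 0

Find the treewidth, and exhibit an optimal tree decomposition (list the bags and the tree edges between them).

Treewidth 3.
One optimal decomposition is:
Bags: B1 = {2, 3, 4, 5}  B2 = {0, 2, 3, 4}  B3 = {1, 3, 4, 5}
Tree: B1–B2, B1–B3

Every bag has size at most 4, so the width is 4 − 1 = 3 and tw(G) ≤ 3. On the other hand G contains the 4-clique {1, 3, 4, 5}. A clique must lie in a single bag of any decomposition, so no decomposition can have width below 3. The upper and lower bounds meet at 3, so that is the treewidth.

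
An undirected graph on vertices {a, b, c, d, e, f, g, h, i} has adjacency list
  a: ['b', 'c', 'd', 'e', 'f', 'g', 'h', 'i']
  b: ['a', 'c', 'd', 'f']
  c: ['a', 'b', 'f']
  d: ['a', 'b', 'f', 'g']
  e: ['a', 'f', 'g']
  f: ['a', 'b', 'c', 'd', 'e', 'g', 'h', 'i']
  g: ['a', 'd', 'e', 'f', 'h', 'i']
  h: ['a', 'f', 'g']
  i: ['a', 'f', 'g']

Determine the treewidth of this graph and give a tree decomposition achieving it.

Every bag has size at most 4, so the width is 4 − 1 = 3 and tw(G) ≤ 3. On the other hand G contains the 4-clique {a, d, f, g}. A clique must lie in a single bag of any decomposition, so no decomposition can have width below 3. Combining the bounds, tw(G) = 3.

Treewidth 3.
One such decomposition:
Bags: B1 = {a, f, g, i}  B2 = {a, f, g, h}  B3 = {a, d, f, g}  B4 = {a, b, d, f}  B5 = {a, e, f, g}  B6 = {a, b, c, f}
Tree: B1–B2, B2–B3, B3–B4, B2–B5, B4–B6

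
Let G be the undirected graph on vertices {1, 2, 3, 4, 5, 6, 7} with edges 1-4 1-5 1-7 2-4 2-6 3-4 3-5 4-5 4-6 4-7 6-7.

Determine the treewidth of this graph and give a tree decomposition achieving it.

Treewidth 2.
Bags: B1 = {1, 4, 7}  B2 = {4, 6, 7}  B3 = {2, 4, 6}  B4 = {1, 4, 5}  B5 = {3, 4, 5}
Tree: B1–B2, B2–B3, B1–B4, B4–B5

Each bag holds 3 vertices, so the decomposition has width 2, which upper-bounds the treewidth. For the lower bound, the 3 vertices {1, 4, 5} are pairwise adjacent, and any tree decomposition puts a clique entirely inside one bag — forcing width ≥ 2. Combining the bounds, tw(G) = 2.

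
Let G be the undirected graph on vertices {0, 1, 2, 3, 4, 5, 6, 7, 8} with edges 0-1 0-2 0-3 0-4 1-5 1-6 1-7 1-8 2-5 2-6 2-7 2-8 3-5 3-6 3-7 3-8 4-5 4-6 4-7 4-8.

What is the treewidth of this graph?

A width-4 tree decomposition is:
Bags: B1 = {0, 1, 2, 3, 4}  B2 = {1, 2, 3, 4, 5}  B3 = {1, 2, 3, 4, 7}  B4 = {1, 2, 3, 4, 6}  B5 = {1, 2, 3, 4, 8}
Tree: B1–B2, B2–B3, B3–B4, B4–B5
Every bag has size at most 5, so the width is 5 − 1 = 4 and tw(G) ≤ 4. For the lower bound: the 5 vertex sets {0,1}, {4,5}, {2,7}, {3}, {6} are disjoint, each induces a connected subgraph, and every pair is joined by at least one edge of G. Contracting each set to a single vertex therefore yields K_{5} as a minor, and since treewidth is minor-monotone, tw(G) ≥ tw(K_{5}) = 4. Hence tw(G) = 4 exactly.

4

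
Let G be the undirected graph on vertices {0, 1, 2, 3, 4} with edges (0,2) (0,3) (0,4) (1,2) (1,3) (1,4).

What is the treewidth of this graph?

2

A width-2 tree decomposition is:
Bags: B1 = {0, 1, 4}  B2 = {0, 1, 2}  B3 = {0, 1, 3}
Tree: B1–B2, B2–B3
Every bag has size at most 3, so the width is 3 − 1 = 2 and tw(G) ≤ 2. Since 4–0–2–1–4 is a cycle in G, G is not acyclic. Forests are exactly the graphs of treewidth ≤ 1, so tw(G) ≥ 2. Hence tw(G) = 2 exactly.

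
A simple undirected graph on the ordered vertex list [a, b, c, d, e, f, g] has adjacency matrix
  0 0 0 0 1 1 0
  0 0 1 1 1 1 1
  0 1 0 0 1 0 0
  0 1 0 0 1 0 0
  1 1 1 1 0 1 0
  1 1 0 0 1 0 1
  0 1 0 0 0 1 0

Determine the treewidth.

2

A width-2 tree decomposition is:
Bags: B1 = {b, f, g}  B2 = {b, e, f}  B3 = {a, e, f}  B4 = {b, c, e}  B5 = {b, d, e}
Tree: B1–B2, B2–B3, B2–B4, B4–B5
Each bag holds 3 vertices, so the decomposition has width 2, which upper-bounds the treewidth. Conversely, {b, f, g} is a clique of size 3, and the vertices of any clique must share a bag in every tree decomposition; so some bag has ≥ 3 vertices and tw(G) ≥ 2. Combining the bounds, tw(G) = 2.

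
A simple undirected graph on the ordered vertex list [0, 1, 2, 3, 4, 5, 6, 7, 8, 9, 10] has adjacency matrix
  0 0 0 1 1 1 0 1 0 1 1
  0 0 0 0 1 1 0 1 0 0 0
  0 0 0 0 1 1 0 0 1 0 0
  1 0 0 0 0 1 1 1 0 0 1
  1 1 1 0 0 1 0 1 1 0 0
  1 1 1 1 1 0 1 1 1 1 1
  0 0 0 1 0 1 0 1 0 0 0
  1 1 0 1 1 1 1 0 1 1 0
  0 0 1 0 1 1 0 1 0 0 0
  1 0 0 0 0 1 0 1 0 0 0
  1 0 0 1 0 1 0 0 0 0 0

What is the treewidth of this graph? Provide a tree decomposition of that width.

The largest bag has 4 vertices, giving width 3; this decomposition certifies tw(G) ≤ 3. Conversely, {2, 4, 5, 8} is a clique of size 4, and the vertices of any clique must share a bag in every tree decomposition; so some bag has ≥ 4 vertices and tw(G) ≥ 3. Hence tw(G) = 3 exactly.

Treewidth 3.
One optimal decomposition is:
Bags: B1 = {0, 3, 5, 7}  B2 = {3, 5, 6, 7}  B3 = {0, 4, 5, 7}  B4 = {0, 5, 7, 9}  B5 = {1, 4, 5, 7}  B6 = {0, 3, 5, 10}  B7 = {4, 5, 7, 8}  B8 = {2, 4, 5, 8}
Tree: B1–B2, B1–B3, B3–B4, B3–B5, B1–B6, B5–B7, B7–B8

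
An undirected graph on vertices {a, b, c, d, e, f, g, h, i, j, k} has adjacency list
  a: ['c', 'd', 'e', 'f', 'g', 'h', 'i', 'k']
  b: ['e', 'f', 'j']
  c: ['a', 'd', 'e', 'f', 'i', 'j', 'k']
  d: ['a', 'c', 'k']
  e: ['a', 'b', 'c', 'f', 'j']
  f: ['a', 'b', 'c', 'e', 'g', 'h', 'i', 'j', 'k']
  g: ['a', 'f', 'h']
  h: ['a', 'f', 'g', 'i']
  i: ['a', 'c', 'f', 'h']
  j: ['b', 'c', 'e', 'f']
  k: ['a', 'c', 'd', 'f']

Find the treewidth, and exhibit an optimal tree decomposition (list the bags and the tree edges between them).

Each bag holds 4 vertices, so the decomposition has width 3, which upper-bounds the treewidth. Conversely, {a, c, d, k} is a clique of size 4, and the vertices of any clique must share a bag in every tree decomposition; so some bag has ≥ 4 vertices and tw(G) ≥ 3. Hence tw(G) = 3 exactly.

Treewidth 3.
One optimal decomposition is:
Bags: B1 = {a, c, f, i}  B2 = {a, c, f, k}  B3 = {a, c, d, k}  B4 = {a, c, e, f}  B5 = {c, e, f, j}  B6 = {a, f, h, i}  B7 = {b, e, f, j}  B8 = {a, f, g, h}
Tree: B1–B2, B2–B3, B2–B4, B4–B5, B1–B6, B5–B7, B6–B8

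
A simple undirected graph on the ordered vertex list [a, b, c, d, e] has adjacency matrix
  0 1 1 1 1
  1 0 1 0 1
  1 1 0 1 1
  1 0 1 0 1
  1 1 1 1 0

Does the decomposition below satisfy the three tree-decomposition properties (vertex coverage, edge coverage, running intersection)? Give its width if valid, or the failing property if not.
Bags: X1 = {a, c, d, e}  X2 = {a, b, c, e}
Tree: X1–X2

Vertex coverage: the bags together contain {a, b, c, d, e}, the full vertex set. Edge coverage: each edge of G has both endpoints in at least one bag. Running intersection: for every vertex, the bags containing it form a connected subtree. All three properties hold, so this is a valid tree decomposition of width max|bag| − 1 = 3, and hence tw(G) ≤ 3.

Yes; width 3.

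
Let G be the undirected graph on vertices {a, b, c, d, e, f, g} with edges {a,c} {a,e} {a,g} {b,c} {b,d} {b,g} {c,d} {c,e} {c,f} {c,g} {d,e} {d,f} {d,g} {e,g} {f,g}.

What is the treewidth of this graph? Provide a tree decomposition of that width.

Treewidth 3.
Bags: B1 = {c, d, e, g}  B2 = {a, c, e, g}  B3 = {b, c, d, g}  B4 = {c, d, f, g}
Tree: B1–B2, B1–B3, B3–B4

Every bag has size at most 4, so the width is 4 − 1 = 3 and tw(G) ≤ 3. Conversely, {c, d, e, g} is a clique of size 4, and the vertices of any clique must share a bag in every tree decomposition; so some bag has ≥ 4 vertices and tw(G) ≥ 3. Therefore the treewidth is 3.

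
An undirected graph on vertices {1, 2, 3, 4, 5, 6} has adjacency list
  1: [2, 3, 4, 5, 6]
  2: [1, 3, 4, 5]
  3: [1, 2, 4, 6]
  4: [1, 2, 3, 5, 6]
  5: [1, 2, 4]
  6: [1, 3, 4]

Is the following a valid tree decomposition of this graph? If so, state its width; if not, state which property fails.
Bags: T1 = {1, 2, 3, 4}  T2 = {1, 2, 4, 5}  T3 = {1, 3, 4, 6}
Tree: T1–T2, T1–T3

Yes; width 3.

Checking the three conditions: (i) the bags cover all of {1, 2, 3, 4, 5, 6}; (ii) for each edge, some bag contains both endpoints; (iii) the bags containing any fixed vertex form a subtree. All hold, so the decomposition is valid with width 4 − 1 = 3.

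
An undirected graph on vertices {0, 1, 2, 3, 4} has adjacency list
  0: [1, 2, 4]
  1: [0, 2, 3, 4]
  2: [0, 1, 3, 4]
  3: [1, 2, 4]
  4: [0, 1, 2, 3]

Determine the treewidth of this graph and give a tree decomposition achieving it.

Treewidth 3.
Bags: B1 = {1, 2, 3, 4}  B2 = {0, 1, 2, 4}
Tree: B1–B2

Each bag holds 4 vertices, so the decomposition has width 3, which upper-bounds the treewidth. Conversely, {0, 1, 2, 4} is a clique of size 4, and the vertices of any clique must share a bag in every tree decomposition; so some bag has ≥ 4 vertices and tw(G) ≥ 3. Therefore the treewidth is 3.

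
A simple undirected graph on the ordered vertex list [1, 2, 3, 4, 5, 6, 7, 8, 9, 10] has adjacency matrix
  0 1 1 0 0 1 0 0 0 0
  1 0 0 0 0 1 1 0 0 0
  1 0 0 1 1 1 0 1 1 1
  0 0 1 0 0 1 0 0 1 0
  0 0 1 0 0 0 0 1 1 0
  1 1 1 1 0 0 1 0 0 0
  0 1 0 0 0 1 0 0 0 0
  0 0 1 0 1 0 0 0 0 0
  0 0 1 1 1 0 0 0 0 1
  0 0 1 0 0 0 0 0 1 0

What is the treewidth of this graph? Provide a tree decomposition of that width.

Treewidth 2.
Bags: B1 = {3, 4, 9}  B2 = {3, 5, 9}  B3 = {3, 4, 6}  B4 = {3, 9, 10}  B5 = {1, 3, 6}  B6 = {3, 5, 8}  B7 = {1, 2, 6}  B8 = {2, 6, 7}
Tree: B1–B2, B1–B3, B1–B4, B3–B5, B2–B6, B5–B7, B7–B8

The largest bag has 3 vertices, giving width 2; this decomposition certifies tw(G) ≤ 2. For the lower bound, the 3 vertices {1, 2, 6} are pairwise adjacent, and any tree decomposition puts a clique entirely inside one bag — forcing width ≥ 2. Hence tw(G) = 2 exactly.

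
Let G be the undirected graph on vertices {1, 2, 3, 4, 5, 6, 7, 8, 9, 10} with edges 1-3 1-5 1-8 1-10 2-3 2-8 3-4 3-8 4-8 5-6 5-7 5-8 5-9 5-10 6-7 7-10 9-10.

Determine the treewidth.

A width-2 tree decomposition is:
Bags: B1 = {5, 7, 10}  B2 = {1, 5, 10}  B3 = {1, 5, 8}  B4 = {5, 6, 7}  B5 = {1, 3, 8}  B6 = {5, 9, 10}  B7 = {2, 3, 8}  B8 = {3, 4, 8}
Tree: B1–B2, B2–B3, B1–B4, B3–B5, B1–B6, B5–B7, B7–B8
Each bag holds 3 vertices, so the decomposition has width 2, which upper-bounds the treewidth. Conversely, {2, 3, 8} is a clique of size 3, and the vertices of any clique must share a bag in every tree decomposition; so some bag has ≥ 3 vertices and tw(G) ≥ 2. Hence tw(G) = 2 exactly.

2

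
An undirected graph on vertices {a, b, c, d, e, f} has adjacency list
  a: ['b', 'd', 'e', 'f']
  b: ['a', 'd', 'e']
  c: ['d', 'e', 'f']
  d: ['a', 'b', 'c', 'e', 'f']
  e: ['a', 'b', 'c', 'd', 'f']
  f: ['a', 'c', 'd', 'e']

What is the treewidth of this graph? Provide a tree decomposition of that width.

Every bag has size at most 4, so the width is 4 − 1 = 3 and tw(G) ≤ 3. On the other hand G contains the 4-clique {c, d, e, f}. A clique must lie in a single bag of any decomposition, so no decomposition can have width below 3. The upper and lower bounds meet at 3, so that is the treewidth.

Treewidth 3.
One optimal decomposition is:
Bags: B1 = {a, b, d, e}  B2 = {a, d, e, f}  B3 = {c, d, e, f}
Tree: B1–B2, B2–B3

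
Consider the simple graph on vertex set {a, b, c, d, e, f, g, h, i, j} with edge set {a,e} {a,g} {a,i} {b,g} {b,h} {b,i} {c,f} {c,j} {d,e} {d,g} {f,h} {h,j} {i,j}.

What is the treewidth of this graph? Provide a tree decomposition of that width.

Treewidth 2.
One optimal decomposition is:
Bags: B1 = {c, f, h}  B2 = {c, h, j}  B3 = {b, h, j}  B4 = {b, i, j}  B5 = {b, g, i}  B6 = {a, g, i}  B7 = {a, d, g}  B8 = {a, d, e}
Tree: B1–B2, B2–B3, B3–B4, B4–B5, B5–B6, B6–B7, B7–B8

Every bag has size at most 3, so the width is 3 − 1 = 2 and tw(G) ≤ 2. The edges f–c–j–h–f form a cycle, so G is not a tree and its treewidth is at least 2. Combining the bounds, tw(G) = 2.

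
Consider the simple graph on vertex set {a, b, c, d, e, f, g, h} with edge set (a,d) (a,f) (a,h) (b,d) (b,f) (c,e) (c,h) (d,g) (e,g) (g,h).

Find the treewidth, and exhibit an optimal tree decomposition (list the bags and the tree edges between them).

Every bag has size at most 3, so the width is 3 − 1 = 2 and tw(G) ≤ 2. The edges c–e–g–h–c form a cycle, so G is not a tree and its treewidth is at least 2. Therefore the treewidth is 2.

Treewidth 2.
One optimal decomposition is:
Bags: B1 = {c, e, h}  B2 = {e, g, h}  B3 = {a, g, h}  B4 = {a, d, g}  B5 = {a, d, f}  B6 = {b, d, f}
Tree: B1–B2, B2–B3, B3–B4, B4–B5, B5–B6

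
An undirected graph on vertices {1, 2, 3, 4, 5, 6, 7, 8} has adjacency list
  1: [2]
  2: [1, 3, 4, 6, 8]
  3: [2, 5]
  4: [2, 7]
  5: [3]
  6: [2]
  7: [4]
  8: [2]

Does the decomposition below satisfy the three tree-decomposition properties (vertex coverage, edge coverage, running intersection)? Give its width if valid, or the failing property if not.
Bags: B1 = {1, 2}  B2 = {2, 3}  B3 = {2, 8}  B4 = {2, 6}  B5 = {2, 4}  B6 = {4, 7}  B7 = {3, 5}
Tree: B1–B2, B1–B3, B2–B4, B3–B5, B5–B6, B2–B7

Vertex coverage: the bags together contain {1, 2, 3, 4, 5, 6, 7, 8}, the full vertex set. Edge coverage: each edge of G has both endpoints in at least one bag. Running intersection: for every vertex, the bags containing it form a connected subtree. All three properties hold, so this is a valid tree decomposition of width max|bag| − 1 = 1, and hence tw(G) ≤ 1.

Yes; width 1.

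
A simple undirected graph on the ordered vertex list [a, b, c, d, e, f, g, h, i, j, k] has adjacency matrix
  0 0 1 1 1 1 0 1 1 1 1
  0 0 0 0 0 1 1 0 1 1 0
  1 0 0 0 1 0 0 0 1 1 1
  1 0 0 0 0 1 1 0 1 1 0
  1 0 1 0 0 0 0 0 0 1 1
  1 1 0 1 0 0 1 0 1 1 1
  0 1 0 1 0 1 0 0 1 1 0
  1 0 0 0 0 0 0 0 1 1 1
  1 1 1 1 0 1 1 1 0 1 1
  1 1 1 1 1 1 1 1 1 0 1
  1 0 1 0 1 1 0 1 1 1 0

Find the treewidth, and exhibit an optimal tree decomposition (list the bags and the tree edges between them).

Every bag has size at most 5, so the width is 5 − 1 = 4 and tw(G) ≤ 4. For the lower bound, the 5 vertices {a, c, e, j, k} are pairwise adjacent, and any tree decomposition puts a clique entirely inside one bag — forcing width ≥ 4. Hence tw(G) = 4 exactly.

Treewidth 4.
One optimal decomposition is:
Bags: B1 = {d, f, g, i, j}  B2 = {a, d, f, i, j}  B3 = {a, f, i, j, k}  B4 = {a, c, i, j, k}  B5 = {a, h, i, j, k}  B6 = {a, c, e, j, k}  B7 = {b, f, g, i, j}
Tree: B1–B2, B2–B3, B3–B4, B3–B5, B4–B6, B1–B7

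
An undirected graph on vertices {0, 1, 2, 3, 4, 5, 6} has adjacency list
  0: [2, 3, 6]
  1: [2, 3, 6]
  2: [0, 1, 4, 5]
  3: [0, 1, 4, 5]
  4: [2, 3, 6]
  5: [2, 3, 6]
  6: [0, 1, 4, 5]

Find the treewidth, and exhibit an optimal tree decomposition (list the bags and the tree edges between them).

Treewidth 3.
One such decomposition:
Bags: B1 = {2, 3, 4, 6}  B2 = {0, 2, 3, 6}  B3 = {2, 3, 5, 6}  B4 = {1, 2, 3, 6}
Tree: B1–B2, B2–B3, B3–B4

The largest bag has 4 vertices, giving width 3; this decomposition certifies tw(G) ≤ 3. For the lower bound: the 4 vertex sets {4,6}, {0,3}, {2}, {5} are disjoint, each induces a connected subgraph, and every pair is joined by at least one edge of G. Contracting each set to a single vertex therefore yields K_{4} as a minor, and since treewidth is minor-monotone, tw(G) ≥ tw(K_{4}) = 3. Combining the bounds, tw(G) = 3.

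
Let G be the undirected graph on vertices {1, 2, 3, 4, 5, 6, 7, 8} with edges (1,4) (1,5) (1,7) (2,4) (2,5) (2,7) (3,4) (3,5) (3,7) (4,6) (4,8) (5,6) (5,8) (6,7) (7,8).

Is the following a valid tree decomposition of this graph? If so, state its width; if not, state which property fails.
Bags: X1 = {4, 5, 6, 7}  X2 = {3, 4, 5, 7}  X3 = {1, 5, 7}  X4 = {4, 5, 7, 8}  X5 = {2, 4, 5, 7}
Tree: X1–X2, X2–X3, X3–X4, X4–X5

A tree decomposition must satisfy three properties: every vertex lies in some bag; for every edge, both endpoints lie together in some bag; and for every vertex, the bags containing it form a connected subtree. Here edge (4,1) lies in no bag, so the decomposition is invalid.

No — edge (4,1) lies in no bag.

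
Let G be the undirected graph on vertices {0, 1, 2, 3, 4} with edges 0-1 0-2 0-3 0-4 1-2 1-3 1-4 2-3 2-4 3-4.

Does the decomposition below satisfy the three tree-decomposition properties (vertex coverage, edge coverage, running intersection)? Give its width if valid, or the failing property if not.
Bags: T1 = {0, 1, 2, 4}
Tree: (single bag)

A tree decomposition must satisfy three properties: every vertex lies in some bag; for every edge, both endpoints lie together in some bag; and for every vertex, the bags containing it form a connected subtree. Here vertex 3 appears in no bag, so the decomposition is invalid.

No — vertex 3 appears in no bag.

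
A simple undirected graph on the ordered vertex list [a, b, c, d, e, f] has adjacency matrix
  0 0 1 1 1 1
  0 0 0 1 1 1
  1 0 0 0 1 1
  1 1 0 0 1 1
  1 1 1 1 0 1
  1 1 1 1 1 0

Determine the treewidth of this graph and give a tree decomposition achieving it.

Treewidth 3.
One such decomposition:
Bags: B1 = {a, c, e, f}  B2 = {a, d, e, f}  B3 = {b, d, e, f}
Tree: B1–B2, B2–B3

Every bag has size at most 4, so the width is 4 − 1 = 3 and tw(G) ≤ 3. Conversely, {a, d, e, f} is a clique of size 4, and the vertices of any clique must share a bag in every tree decomposition; so some bag has ≥ 4 vertices and tw(G) ≥ 3. Therefore the treewidth is 3.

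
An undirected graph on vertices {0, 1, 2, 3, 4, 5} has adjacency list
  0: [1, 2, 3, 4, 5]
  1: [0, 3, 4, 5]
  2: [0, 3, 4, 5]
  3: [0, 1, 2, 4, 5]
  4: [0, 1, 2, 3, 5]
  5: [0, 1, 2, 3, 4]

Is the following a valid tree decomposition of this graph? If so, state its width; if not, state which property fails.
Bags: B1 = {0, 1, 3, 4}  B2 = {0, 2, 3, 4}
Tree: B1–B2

No — vertex 5 appears in no bag.

A tree decomposition must satisfy three properties: every vertex lies in some bag; for every edge, both endpoints lie together in some bag; and for every vertex, the bags containing it form a connected subtree. Here vertex 5 appears in no bag, so the decomposition is invalid.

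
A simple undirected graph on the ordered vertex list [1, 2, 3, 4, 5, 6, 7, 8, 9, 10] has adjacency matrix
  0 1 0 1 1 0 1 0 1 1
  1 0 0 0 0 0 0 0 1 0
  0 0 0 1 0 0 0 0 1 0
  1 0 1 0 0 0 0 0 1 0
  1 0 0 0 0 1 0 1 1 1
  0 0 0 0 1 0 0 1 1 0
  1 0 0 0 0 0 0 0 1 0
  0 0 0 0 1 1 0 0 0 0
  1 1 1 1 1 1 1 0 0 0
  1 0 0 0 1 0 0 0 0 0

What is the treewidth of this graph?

2

A width-2 tree decomposition is:
Bags: B1 = {1, 5, 9}  B2 = {1, 7, 9}  B3 = {5, 6, 9}  B4 = {1, 2, 9}  B5 = {1, 5, 10}  B6 = {1, 4, 9}  B7 = {3, 4, 9}  B8 = {5, 6, 8}
Tree: B1–B2, B1–B3, B2–B4, B1–B5, B4–B6, B6–B7, B3–B8
The largest bag has 3 vertices, giving width 2; this decomposition certifies tw(G) ≤ 2. For the lower bound, the 3 vertices {5, 6, 8} are pairwise adjacent, and any tree decomposition puts a clique entirely inside one bag — forcing width ≥ 2. The upper and lower bounds meet at 2, so that is the treewidth.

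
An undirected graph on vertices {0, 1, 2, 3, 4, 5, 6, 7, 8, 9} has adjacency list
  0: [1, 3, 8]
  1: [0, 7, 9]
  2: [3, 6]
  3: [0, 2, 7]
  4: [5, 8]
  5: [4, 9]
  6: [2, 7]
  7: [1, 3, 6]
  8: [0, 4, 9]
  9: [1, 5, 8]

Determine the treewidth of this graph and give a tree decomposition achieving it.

Treewidth 2.
Bags: B1 = {4, 5, 8}  B2 = {5, 8, 9}  B3 = {0, 8, 9}  B4 = {0, 1, 9}  B5 = {0, 1, 3}  B6 = {1, 3, 7}  B7 = {2, 3, 7}  B8 = {2, 6, 7}
Tree: B1–B2, B2–B3, B3–B4, B4–B5, B5–B6, B6–B7, B7–B8

Each bag holds 3 vertices, so the decomposition has width 2, which upper-bounds the treewidth. For the lower bound, G contains the cycle 4–5–9–8–4, so G is not a forest; only forests have treewidth ≤ 1, hence tw(G) ≥ 2. Hence tw(G) = 2 exactly.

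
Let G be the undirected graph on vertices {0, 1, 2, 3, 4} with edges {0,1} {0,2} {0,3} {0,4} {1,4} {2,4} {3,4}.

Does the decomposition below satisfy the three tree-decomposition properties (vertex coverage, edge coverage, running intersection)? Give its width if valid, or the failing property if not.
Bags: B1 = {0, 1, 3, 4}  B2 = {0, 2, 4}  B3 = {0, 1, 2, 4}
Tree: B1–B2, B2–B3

No — bags containing vertex 1 are not connected in the tree.

A tree decomposition must satisfy three properties: every vertex lies in some bag; for every edge, both endpoints lie together in some bag; and for every vertex, the bags containing it form a connected subtree. Here bags containing vertex 1 are not connected in the tree, so the decomposition is invalid.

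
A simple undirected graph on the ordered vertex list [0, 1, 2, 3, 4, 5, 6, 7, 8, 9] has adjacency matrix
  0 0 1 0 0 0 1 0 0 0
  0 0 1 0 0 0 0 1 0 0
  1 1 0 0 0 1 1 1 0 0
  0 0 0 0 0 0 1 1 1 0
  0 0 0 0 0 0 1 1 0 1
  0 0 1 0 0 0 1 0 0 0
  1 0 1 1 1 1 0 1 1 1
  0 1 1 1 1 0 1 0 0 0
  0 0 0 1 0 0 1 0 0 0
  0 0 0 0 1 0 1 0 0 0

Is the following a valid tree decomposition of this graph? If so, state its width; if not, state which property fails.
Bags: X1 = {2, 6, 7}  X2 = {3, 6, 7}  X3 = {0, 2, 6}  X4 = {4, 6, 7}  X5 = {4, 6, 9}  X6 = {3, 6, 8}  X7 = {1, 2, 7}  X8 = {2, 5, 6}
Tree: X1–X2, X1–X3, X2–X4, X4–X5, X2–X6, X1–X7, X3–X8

Checking the three conditions: (i) the bags cover all of {0, 1, 2, 3, 4, 5, 6, 7, 8, 9}; (ii) for each edge, some bag contains both endpoints; (iii) the bags containing any fixed vertex form a subtree. All hold, so the decomposition is valid with width 3 − 1 = 2.

Yes; width 2.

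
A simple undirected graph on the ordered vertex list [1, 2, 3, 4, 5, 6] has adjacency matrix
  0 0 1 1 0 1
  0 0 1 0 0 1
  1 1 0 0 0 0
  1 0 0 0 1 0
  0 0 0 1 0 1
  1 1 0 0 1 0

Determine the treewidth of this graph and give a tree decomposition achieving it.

The largest bag has 3 vertices, giving width 2; this decomposition certifies tw(G) ≤ 2. Since 2–3–1–6–2 is a cycle in G, G is not acyclic. Forests are exactly the graphs of treewidth ≤ 1, so tw(G) ≥ 2. Hence tw(G) = 2 exactly.

Treewidth 2.
One such decomposition:
Bags: B1 = {2, 3, 6}  B2 = {1, 3, 6}  B3 = {1, 5, 6}  B4 = {1, 4, 5}
Tree: B1–B2, B2–B3, B3–B4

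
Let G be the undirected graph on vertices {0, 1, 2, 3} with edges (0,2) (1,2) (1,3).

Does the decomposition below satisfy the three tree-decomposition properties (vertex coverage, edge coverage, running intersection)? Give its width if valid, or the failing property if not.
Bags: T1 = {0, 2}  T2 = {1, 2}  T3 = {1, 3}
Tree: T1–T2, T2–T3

Checking the three conditions: (i) the bags cover all of {0, 1, 2, 3}; (ii) for each edge, some bag contains both endpoints; (iii) the bags containing any fixed vertex form a subtree. All hold, so the decomposition is valid with width 2 − 1 = 1.

Yes; width 1.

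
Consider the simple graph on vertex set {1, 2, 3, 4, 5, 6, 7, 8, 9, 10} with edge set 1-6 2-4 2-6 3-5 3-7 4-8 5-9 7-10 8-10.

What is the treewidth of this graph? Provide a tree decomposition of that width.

Each bag holds 2 vertices, so the decomposition has width 1, which upper-bounds the treewidth. G has an edge, so its treewidth is at least 1. Hence tw(G) = 1 exactly.

Treewidth 1.
One such decomposition:
Bags: B1 = {1, 6}  B2 = {2, 6}  B3 = {2, 4}  B4 = {4, 8}  B5 = {8, 10}  B6 = {7, 10}  B7 = {3, 7}  B8 = {3, 5}  B9 = {5, 9}
Tree: B1–B2, B2–B3, B3–B4, B4–B5, B5–B6, B6–B7, B7–B8, B8–B9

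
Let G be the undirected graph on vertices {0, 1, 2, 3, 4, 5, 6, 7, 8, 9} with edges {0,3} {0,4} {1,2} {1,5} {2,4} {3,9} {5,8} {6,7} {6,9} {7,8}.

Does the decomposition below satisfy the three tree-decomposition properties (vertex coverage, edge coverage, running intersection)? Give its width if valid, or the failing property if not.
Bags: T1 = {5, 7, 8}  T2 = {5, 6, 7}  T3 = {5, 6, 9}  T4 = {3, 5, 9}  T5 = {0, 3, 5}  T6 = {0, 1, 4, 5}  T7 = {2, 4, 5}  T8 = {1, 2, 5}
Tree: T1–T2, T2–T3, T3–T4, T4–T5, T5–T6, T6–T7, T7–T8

A tree decomposition must satisfy three properties: every vertex lies in some bag; for every edge, both endpoints lie together in some bag; and for every vertex, the bags containing it form a connected subtree. Here bags containing vertex 1 are not connected in the tree, so the decomposition is invalid.

No — bags containing vertex 1 are not connected in the tree.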